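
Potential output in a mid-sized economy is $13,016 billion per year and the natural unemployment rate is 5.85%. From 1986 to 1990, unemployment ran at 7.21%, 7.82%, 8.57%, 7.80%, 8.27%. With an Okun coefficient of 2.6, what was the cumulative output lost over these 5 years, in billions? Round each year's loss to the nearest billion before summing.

Year 1986: gap = -2.6 × (7.21 - 5.85) = -3.536%, loss ≈ 13016 × 3.536/100 ≈ 460.
Year 1987: gap = -2.6 × (7.82 - 5.85) = -5.122%, loss ≈ 13016 × 5.122/100 ≈ 667.
Year 1988: gap = -2.6 × (8.57 - 5.85) = -7.072%, loss ≈ 13016 × 7.072/100 ≈ 920.
Year 1989: gap = -2.6 × (7.8 - 5.85) = -5.07%, loss ≈ 13016 × 5.07/100 ≈ 660.
Year 1990: gap = -2.6 × (8.27 - 5.85) = -6.292%, loss ≈ 13016 × 6.292/100 ≈ 819.
Total lost output = 460 + 667 + 920 + 660 + 819 = 3526 billion.

$3,526 billion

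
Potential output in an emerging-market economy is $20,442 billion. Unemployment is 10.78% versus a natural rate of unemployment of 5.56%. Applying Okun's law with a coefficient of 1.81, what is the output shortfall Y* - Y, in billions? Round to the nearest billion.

$1,931 billion

Output gap = -1.81 × (10.78 - 5.56) = -1.81 × 5.22 = -9.4482%.
Actual GDP ≈ 20442 × 0.905518 ≈ 18511 billion, so the shortfall is 20442 - 18511 = 1931 billion.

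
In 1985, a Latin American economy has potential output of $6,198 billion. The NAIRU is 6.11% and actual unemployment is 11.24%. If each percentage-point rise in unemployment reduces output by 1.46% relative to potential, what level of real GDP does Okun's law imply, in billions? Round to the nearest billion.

$5,734 billion

Unemployment gap = 11.24 - 6.11 = 5.13 points, so the output gap is -1.46 × 5.13 = -7.4898%.
Actual GDP = 6198 × (1 - 7.4898/100) = 6198 × 0.925102 ≈ 5734 billion.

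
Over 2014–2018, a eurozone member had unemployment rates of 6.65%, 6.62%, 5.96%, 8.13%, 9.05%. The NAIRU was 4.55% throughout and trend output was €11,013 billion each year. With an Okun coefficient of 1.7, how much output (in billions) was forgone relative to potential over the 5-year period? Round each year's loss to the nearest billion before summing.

€2,557 billion

Year 2014: gap = -1.7 × (6.65 - 4.55) = -3.57%, loss ≈ 11013 × 3.57/100 ≈ 393.
Year 2015: gap = -1.7 × (6.62 - 4.55) = -3.519%, loss ≈ 11013 × 3.519/100 ≈ 388.
Year 2016: gap = -1.7 × (5.96 - 4.55) = -2.397%, loss ≈ 11013 × 2.397/100 ≈ 264.
Year 2017: gap = -1.7 × (8.13 - 4.55) = -6.086%, loss ≈ 11013 × 6.086/100 ≈ 670.
Year 2018: gap = -1.7 × (9.05 - 4.55) = -7.65%, loss ≈ 11013 × 7.65/100 ≈ 842.
Total lost output = 393 + 388 + 264 + 670 + 842 = 2557 billion.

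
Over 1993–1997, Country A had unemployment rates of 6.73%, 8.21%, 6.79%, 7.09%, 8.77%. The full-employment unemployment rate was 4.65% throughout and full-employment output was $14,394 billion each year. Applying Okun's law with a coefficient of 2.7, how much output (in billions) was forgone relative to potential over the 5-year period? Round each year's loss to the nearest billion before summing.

Year 1993: gap = -2.7 × (6.73 - 4.65) = -5.616%, loss ≈ 14394 × 5.616/100 ≈ 808.
Year 1994: gap = -2.7 × (8.21 - 4.65) = -9.612%, loss ≈ 14394 × 9.612/100 ≈ 1384.
Year 1995: gap = -2.7 × (6.79 - 4.65) = -5.778%, loss ≈ 14394 × 5.778/100 ≈ 832.
Year 1996: gap = -2.7 × (7.09 - 4.65) = -6.588%, loss ≈ 14394 × 6.588/100 ≈ 948.
Year 1997: gap = -2.7 × (8.77 - 4.65) = -11.124%, loss ≈ 14394 × 11.124/100 ≈ 1601.
Total lost output = 808 + 1384 + 832 + 948 + 1601 = 5573 billion.

$5,573 billion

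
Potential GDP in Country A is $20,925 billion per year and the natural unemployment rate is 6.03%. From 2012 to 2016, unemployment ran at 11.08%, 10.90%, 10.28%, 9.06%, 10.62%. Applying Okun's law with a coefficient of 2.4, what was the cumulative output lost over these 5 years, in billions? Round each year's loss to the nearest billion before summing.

Year 2012: gap = -2.4 × (11.08 - 6.03) = -12.12%, loss ≈ 20925 × 12.12/100 ≈ 2536.
Year 2013: gap = -2.4 × (10.9 - 6.03) = -11.688%, loss ≈ 20925 × 11.688/100 ≈ 2446.
Year 2014: gap = -2.4 × (10.28 - 6.03) = -10.2%, loss ≈ 20925 × 10.2/100 ≈ 2134.
Year 2015: gap = -2.4 × (9.06 - 6.03) = -7.272%, loss ≈ 20925 × 7.272/100 ≈ 1522.
Year 2016: gap = -2.4 × (10.62 - 6.03) = -11.016%, loss ≈ 20925 × 11.016/100 ≈ 2305.
Total lost output = 2536 + 2446 + 2134 + 1522 + 2305 = 10943 billion.

$10,943 billion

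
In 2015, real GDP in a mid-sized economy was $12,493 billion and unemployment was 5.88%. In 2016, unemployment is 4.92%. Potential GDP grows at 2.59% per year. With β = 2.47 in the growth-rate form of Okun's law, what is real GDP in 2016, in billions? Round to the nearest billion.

Δu = 4.92 - 5.88 = -0.96 points.
Okun's law (growth form): g_Y = g_Y* - β × Δu = 2.59 - 2.47 × (-0.96) = 2.59 + 2.3712 = 4.9612%.
Real GDP in the next year = 12493 × (1 + 4.9612/100) = 12493 × 1.049612 ≈ 13113 billion.

$13,113 billion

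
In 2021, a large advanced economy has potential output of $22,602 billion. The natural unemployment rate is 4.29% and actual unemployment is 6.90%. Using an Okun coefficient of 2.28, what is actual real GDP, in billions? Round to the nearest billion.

$21,257 billion

Unemployment gap = 6.9 - 4.29 = 2.61 points, so the output gap is -2.28 × 2.61 = -5.9508%.
Actual GDP = 22602 × (1 - 5.9508/100) = 22602 × 0.940492 ≈ 21257 billion.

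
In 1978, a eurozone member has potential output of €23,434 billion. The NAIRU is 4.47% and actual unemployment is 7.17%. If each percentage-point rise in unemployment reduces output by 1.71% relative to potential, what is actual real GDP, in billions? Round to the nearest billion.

€22,352 billion

Unemployment gap = 7.17 - 4.47 = 2.7 points, so the output gap is -1.71 × 2.7 = -4.617%.
Actual GDP = 23434 × (1 - 4.617/100) = 23434 × 0.95383 ≈ 22352 billion.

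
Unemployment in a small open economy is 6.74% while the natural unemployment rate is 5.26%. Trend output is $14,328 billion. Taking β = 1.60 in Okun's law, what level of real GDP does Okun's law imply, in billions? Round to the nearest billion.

$13,989 billion

Unemployment gap = 6.74 - 5.26 = 1.48 points, so the output gap is -1.6 × 1.48 = -2.368%.
Actual GDP = 14328 × (1 - 2.368/100) = 14328 × 0.97632 ≈ 13989 billion.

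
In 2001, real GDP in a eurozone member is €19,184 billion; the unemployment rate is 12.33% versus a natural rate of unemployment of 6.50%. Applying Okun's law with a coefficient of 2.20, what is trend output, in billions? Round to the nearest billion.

Unemployment gap = 12.33 - 6.5 = 5.83 points, so output gap = -2.2 × 5.83 = -12.826%.
Since Y = Y* × (1 + gap/100), Y* = 19184/0.87174 ≈ 22007 billion.

€22,007 billion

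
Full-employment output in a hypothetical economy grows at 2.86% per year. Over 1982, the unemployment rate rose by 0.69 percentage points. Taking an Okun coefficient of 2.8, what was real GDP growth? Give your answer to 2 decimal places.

Growth-rate Okun's law: g_Y = g_Y* - β × Δu.
g_Y = 2.86 - 2.8 × (0.69) = 2.86 - 1.932 = 0.928%, i.e. 0.93% to 2 d.p.

0.93%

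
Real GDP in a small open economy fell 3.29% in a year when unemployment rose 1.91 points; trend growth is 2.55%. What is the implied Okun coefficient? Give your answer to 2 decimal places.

β ≈ 3.06

Growth form: g_Y = g_Y* - β × Δu, so β = (g_Y* - g_Y)/Δu.
β = (2.55 + 3.29)/1.91 = 5.84/1.91 = 3.06.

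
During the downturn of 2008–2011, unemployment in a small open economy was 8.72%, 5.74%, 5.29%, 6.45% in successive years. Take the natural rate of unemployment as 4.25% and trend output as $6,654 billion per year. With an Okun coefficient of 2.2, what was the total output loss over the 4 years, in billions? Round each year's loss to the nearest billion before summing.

Year 2008: gap = -2.2 × (8.72 - 4.25) = -9.834%, loss ≈ 6654 × 9.834/100 ≈ 654.
Year 2009: gap = -2.2 × (5.74 - 4.25) = -3.278%, loss ≈ 6654 × 3.278/100 ≈ 218.
Year 2010: gap = -2.2 × (5.29 - 4.25) = -2.288%, loss ≈ 6654 × 2.288/100 ≈ 152.
Year 2011: gap = -2.2 × (6.45 - 4.25) = -4.84%, loss ≈ 6654 × 4.84/100 ≈ 322.
Total lost output = 654 + 218 + 152 + 322 = 1346 billion.

$1,346 billion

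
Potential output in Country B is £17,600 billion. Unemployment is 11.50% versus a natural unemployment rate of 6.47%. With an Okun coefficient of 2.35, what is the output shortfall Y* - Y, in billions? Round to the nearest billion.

£2,080 billion

Output gap = -2.35 × (11.5 - 6.47) = -2.35 × 5.03 = -11.8205%.
Actual GDP ≈ 17600 × 0.881795 ≈ 15520 billion, so the shortfall is 17600 - 15520 = 2080 billion.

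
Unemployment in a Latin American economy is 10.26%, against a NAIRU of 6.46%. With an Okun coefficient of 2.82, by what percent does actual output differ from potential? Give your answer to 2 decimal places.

The unemployment gap is 10.26 - 6.46 = 3.8 percentage points.
Okun's law gives an output gap of -2.82 × 3.8 = -10.716%, i.e. 10.72% below potential.

-10.72%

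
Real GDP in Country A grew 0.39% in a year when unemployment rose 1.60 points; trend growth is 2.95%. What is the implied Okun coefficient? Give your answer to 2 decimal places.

Growth form: g_Y = g_Y* - β × Δu, so β = (g_Y* - g_Y)/Δu.
β = (2.95 - 0.39)/1.60 = 2.56/1.60 = 1.60.

β ≈ 1.60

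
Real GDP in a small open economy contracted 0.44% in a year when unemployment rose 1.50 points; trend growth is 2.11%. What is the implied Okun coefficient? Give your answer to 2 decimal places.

Growth form: g_Y = g_Y* - β × Δu, so β = (g_Y* - g_Y)/Δu.
β = (2.11 + 0.44)/1.50 = 2.55/1.50 = 1.70.

β ≈ 1.70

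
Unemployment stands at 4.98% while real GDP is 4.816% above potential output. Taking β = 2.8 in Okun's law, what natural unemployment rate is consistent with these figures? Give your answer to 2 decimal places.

6.70%

From Okun's law, u - u* = -(output gap)/β = -(4.816)/2.8 = -1.72 points.
So u* = 4.98 + 1.72 = 6.70%.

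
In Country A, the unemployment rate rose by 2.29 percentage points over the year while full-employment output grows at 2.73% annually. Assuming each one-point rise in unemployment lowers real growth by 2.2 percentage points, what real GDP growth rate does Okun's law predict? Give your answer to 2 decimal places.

-2.31%

Growth-rate Okun's law: g_Y = g_Y* - β × Δu.
g_Y = 2.73 - 2.2 × (2.29) = 2.73 - 5.038 = -2.308%, i.e. -2.31% to 2 d.p.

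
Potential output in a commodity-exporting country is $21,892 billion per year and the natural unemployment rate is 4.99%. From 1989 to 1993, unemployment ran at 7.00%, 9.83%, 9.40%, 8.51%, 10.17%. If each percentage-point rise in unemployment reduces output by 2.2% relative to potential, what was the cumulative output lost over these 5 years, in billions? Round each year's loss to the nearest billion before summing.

$9,613 billion

Year 1989: gap = -2.2 × (7 - 4.99) = -4.422%, loss ≈ 21892 × 4.422/100 ≈ 968.
Year 1990: gap = -2.2 × (9.83 - 4.99) = -10.648%, loss ≈ 21892 × 10.648/100 ≈ 2331.
Year 1991: gap = -2.2 × (9.4 - 4.99) = -9.702%, loss ≈ 21892 × 9.702/100 ≈ 2124.
Year 1992: gap = -2.2 × (8.51 - 4.99) = -7.744%, loss ≈ 21892 × 7.744/100 ≈ 1695.
Year 1993: gap = -2.2 × (10.17 - 4.99) = -11.396%, loss ≈ 21892 × 11.396/100 ≈ 2495.
Total lost output = 968 + 2331 + 2124 + 1695 + 2495 = 9613 billion.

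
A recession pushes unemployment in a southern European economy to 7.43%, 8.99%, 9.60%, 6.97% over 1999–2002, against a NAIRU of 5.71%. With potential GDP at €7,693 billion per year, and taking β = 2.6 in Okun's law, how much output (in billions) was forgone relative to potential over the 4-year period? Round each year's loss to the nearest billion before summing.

Year 1999: gap = -2.6 × (7.43 - 5.71) = -4.472%, loss ≈ 7693 × 4.472/100 ≈ 344.
Year 2000: gap = -2.6 × (8.99 - 5.71) = -8.528%, loss ≈ 7693 × 8.528/100 ≈ 656.
Year 2001: gap = -2.6 × (9.6 - 5.71) = -10.114%, loss ≈ 7693 × 10.114/100 ≈ 778.
Year 2002: gap = -2.6 × (6.97 - 5.71) = -3.276%, loss ≈ 7693 × 3.276/100 ≈ 252.
Total lost output = 344 + 656 + 778 + 252 = 2030 billion.

€2,030 billion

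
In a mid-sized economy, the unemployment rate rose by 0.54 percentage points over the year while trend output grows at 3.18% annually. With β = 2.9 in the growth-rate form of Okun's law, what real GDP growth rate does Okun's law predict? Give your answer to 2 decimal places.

Growth-rate Okun's law: g_Y = g_Y* - β × Δu.
g_Y = 3.18 - 2.9 × (0.54) = 3.18 - 1.566 = 1.614%, i.e. 1.61% to 2 d.p.

1.61%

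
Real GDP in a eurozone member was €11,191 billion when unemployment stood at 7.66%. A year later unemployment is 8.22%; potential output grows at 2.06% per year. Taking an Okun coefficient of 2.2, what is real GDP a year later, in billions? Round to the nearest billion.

Δu = 8.22 - 7.66 = 0.56 points.
Okun's law (growth form): g_Y = g_Y* - β × Δu = 2.06 - 2.2 × (0.56) = 2.06 - 1.232 = 0.828%.
Real GDP in the next year = 11191 × (1 + 0.828/100) = 11191 × 1.00828 ≈ 11284 billion.

€11,284 billion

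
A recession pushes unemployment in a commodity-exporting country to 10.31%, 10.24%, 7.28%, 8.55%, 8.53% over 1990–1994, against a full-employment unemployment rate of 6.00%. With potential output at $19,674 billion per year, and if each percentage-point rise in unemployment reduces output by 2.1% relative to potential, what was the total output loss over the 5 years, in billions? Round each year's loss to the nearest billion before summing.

$6,161 billion

Year 1990: gap = -2.1 × (10.31 - 6) = -9.051%, loss ≈ 19674 × 9.051/100 ≈ 1781.
Year 1991: gap = -2.1 × (10.24 - 6) = -8.904%, loss ≈ 19674 × 8.904/100 ≈ 1752.
Year 1992: gap = -2.1 × (7.28 - 6) = -2.688%, loss ≈ 19674 × 2.688/100 ≈ 529.
Year 1993: gap = -2.1 × (8.55 - 6) = -5.355%, loss ≈ 19674 × 5.355/100 ≈ 1054.
Year 1994: gap = -2.1 × (8.53 - 6) = -5.313%, loss ≈ 19674 × 5.313/100 ≈ 1045.
Total lost output = 1781 + 1752 + 529 + 1054 + 1045 = 6161 billion.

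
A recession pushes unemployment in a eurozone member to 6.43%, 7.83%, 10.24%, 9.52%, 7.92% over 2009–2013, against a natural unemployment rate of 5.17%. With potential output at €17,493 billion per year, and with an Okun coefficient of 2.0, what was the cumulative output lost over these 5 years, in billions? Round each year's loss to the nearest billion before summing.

Year 2009: gap = -2.0 × (6.43 - 5.17) = -2.52%, loss ≈ 17493 × 2.52/100 ≈ 441.
Year 2010: gap = -2.0 × (7.83 - 5.17) = -5.32%, loss ≈ 17493 × 5.32/100 ≈ 931.
Year 2011: gap = -2.0 × (10.24 - 5.17) = -10.14%, loss ≈ 17493 × 10.14/100 ≈ 1774.
Year 2012: gap = -2.0 × (9.52 - 5.17) = -8.7%, loss ≈ 17493 × 8.7/100 ≈ 1522.
Year 2013: gap = -2.0 × (7.92 - 5.17) = -5.5%, loss ≈ 17493 × 5.5/100 ≈ 962.
Total lost output = 441 + 931 + 1774 + 1522 + 962 = 5630 billion.

€5,630 billion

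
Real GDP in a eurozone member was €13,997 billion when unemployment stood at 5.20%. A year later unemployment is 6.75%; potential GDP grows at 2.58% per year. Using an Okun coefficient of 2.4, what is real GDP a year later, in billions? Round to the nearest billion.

€13,837 billion

Δu = 6.75 - 5.2 = 1.55 points.
Okun's law (growth form): g_Y = g_Y* - β × Δu = 2.58 - 2.4 × (1.55) = 2.58 - 3.72 = -1.14%.
Real GDP in the next year = 13997 × (1 - 1.14/100) = 13997 × 0.9886 ≈ 13837 billion.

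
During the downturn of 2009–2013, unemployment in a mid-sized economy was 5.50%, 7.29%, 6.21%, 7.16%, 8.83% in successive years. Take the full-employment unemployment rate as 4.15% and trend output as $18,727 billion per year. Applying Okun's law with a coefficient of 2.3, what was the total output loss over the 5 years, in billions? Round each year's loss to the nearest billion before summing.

Year 2009: gap = -2.3 × (5.5 - 4.15) = -3.105%, loss ≈ 18727 × 3.105/100 ≈ 581.
Year 2010: gap = -2.3 × (7.29 - 4.15) = -7.222%, loss ≈ 18727 × 7.222/100 ≈ 1352.
Year 2011: gap = -2.3 × (6.21 - 4.15) = -4.738%, loss ≈ 18727 × 4.738/100 ≈ 887.
Year 2012: gap = -2.3 × (7.16 - 4.15) = -6.923%, loss ≈ 18727 × 6.923/100 ≈ 1296.
Year 2013: gap = -2.3 × (8.83 - 4.15) = -10.764%, loss ≈ 18727 × 10.764/100 ≈ 2016.
Total lost output = 581 + 1352 + 887 + 1296 + 2016 = 6132 billion.

$6,132 billion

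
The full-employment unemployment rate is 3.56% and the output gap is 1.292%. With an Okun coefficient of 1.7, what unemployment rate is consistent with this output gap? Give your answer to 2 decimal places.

From Okun's law, u - u* = -(output gap)/β = -(1.292)/1.7 = -0.76 points.
So u = 3.56 - 0.76 = 2.80%.

2.80%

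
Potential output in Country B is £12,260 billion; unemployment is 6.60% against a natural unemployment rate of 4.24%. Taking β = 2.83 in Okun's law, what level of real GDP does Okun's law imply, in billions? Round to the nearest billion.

Unemployment gap = 6.6 - 4.24 = 2.36 points, so the output gap is -2.83 × 2.36 = -6.6788%.
Actual GDP = 12260 × (1 - 6.6788/100) = 12260 × 0.933212 ≈ 11441 billion.

£11,441 billion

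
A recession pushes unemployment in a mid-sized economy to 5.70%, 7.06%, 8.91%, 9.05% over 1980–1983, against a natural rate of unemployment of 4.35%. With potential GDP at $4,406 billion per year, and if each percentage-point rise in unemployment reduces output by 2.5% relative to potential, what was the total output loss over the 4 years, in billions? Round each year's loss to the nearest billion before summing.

$1,468 billion

Year 1980: gap = -2.5 × (5.7 - 4.35) = -3.375%, loss ≈ 4406 × 3.375/100 ≈ 149.
Year 1981: gap = -2.5 × (7.06 - 4.35) = -6.775%, loss ≈ 4406 × 6.775/100 ≈ 299.
Year 1982: gap = -2.5 × (8.91 - 4.35) = -11.4%, loss ≈ 4406 × 11.4/100 ≈ 502.
Year 1983: gap = -2.5 × (9.05 - 4.35) = -11.75%, loss ≈ 4406 × 11.75/100 ≈ 518.
Total lost output = 149 + 299 + 502 + 518 = 1468 billion.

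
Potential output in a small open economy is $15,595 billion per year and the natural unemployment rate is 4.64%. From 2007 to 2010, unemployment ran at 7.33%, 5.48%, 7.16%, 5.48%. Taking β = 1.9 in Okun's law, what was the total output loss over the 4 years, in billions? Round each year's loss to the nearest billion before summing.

Year 2007: gap = -1.9 × (7.33 - 4.64) = -5.111%, loss ≈ 15595 × 5.111/100 ≈ 797.
Year 2008: gap = -1.9 × (5.48 - 4.64) = -1.596%, loss ≈ 15595 × 1.596/100 ≈ 249.
Year 2009: gap = -1.9 × (7.16 - 4.64) = -4.788%, loss ≈ 15595 × 4.788/100 ≈ 747.
Year 2010: gap = -1.9 × (5.48 - 4.64) = -1.596%, loss ≈ 15595 × 1.596/100 ≈ 249.
Total lost output = 797 + 249 + 747 + 249 = 2042 billion.

$2,042 billion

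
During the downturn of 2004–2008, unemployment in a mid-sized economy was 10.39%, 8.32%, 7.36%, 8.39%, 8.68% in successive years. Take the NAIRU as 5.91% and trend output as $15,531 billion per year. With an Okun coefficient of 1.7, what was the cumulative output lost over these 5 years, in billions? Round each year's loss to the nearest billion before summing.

$3,588 billion

Year 2004: gap = -1.7 × (10.39 - 5.91) = -7.616%, loss ≈ 15531 × 7.616/100 ≈ 1183.
Year 2005: gap = -1.7 × (8.32 - 5.91) = -4.097%, loss ≈ 15531 × 4.097/100 ≈ 636.
Year 2006: gap = -1.7 × (7.36 - 5.91) = -2.465%, loss ≈ 15531 × 2.465/100 ≈ 383.
Year 2007: gap = -1.7 × (8.39 - 5.91) = -4.216%, loss ≈ 15531 × 4.216/100 ≈ 655.
Year 2008: gap = -1.7 × (8.68 - 5.91) = -4.709%, loss ≈ 15531 × 4.709/100 ≈ 731.
Total lost output = 1183 + 636 + 383 + 655 + 731 = 3588 billion.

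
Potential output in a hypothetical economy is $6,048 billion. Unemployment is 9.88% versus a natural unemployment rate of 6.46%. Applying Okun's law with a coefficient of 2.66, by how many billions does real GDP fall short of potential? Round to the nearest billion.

Output gap = -2.66 × (9.88 - 6.46) = -2.66 × 3.42 = -9.0972%.
Actual GDP ≈ 6048 × 0.909028 ≈ 5498 billion, so the shortfall is 6048 - 5498 = 550 billion.

$550 billion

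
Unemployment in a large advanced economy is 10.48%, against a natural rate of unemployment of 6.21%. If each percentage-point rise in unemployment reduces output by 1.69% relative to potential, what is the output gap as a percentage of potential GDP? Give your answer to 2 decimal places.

The unemployment gap is 10.48 - 6.21 = 4.27 percentage points.
Okun's law gives an output gap of -1.69 × 4.27 = -7.2163%, i.e. 7.22% below potential.

-7.22%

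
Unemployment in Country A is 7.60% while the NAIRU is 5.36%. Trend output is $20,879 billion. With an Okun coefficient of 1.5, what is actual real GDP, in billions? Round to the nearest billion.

Unemployment gap = 7.6 - 5.36 = 2.24 points, so the output gap is -1.5 × 2.24 = -3.36%.
Actual GDP = 20879 × (1 - 3.36/100) = 20879 × 0.9664 ≈ 20177 billion.

$20,177 billion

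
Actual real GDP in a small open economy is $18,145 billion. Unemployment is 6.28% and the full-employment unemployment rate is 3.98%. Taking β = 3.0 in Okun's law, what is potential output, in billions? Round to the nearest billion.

Unemployment gap = 6.28 - 3.98 = 2.3 points, so output gap = -3 × 2.3 = -6.9%.
Since Y = Y* × (1 + gap/100), Y* = 18145/0.931 ≈ 19490 billion.

$19,490 billion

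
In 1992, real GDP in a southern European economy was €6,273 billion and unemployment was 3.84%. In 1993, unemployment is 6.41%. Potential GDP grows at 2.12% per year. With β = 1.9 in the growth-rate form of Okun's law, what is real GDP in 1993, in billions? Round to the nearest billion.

€6,100 billion

Δu = 6.41 - 3.84 = 2.57 points.
Okun's law (growth form): g_Y = g_Y* - β × Δu = 2.12 - 1.9 × (2.57) = 2.12 - 4.883 = -2.763%.
Real GDP in the next year = 6273 × (1 - 2.763/100) = 6273 × 0.97237 ≈ 6100 billion.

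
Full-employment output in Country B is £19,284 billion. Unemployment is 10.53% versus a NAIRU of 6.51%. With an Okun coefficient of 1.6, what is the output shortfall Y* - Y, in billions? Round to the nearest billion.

£1,240 billion

Output gap = -1.6 × (10.53 - 6.51) = -1.6 × 4.02 = -6.432%.
Actual GDP ≈ 19284 × 0.93568 ≈ 18044 billion, so the shortfall is 19284 - 18044 = 1240 billion.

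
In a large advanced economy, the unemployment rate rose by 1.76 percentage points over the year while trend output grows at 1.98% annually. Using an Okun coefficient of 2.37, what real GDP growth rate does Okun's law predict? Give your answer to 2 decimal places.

-2.19%

Growth-rate Okun's law: g_Y = g_Y* - β × Δu.
g_Y = 1.98 - 2.37 × (1.76) = 1.98 - 4.1712 = -2.1912%, i.e. -2.19% to 2 d.p.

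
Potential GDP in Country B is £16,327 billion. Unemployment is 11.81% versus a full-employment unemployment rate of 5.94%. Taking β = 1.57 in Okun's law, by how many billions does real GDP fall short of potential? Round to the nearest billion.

Output gap = -1.57 × (11.81 - 5.94) = -1.57 × 5.87 = -9.2159%.
Actual GDP ≈ 16327 × 0.907841 ≈ 14822 billion, so the shortfall is 16327 - 14822 = 1505 billion.

£1,505 billion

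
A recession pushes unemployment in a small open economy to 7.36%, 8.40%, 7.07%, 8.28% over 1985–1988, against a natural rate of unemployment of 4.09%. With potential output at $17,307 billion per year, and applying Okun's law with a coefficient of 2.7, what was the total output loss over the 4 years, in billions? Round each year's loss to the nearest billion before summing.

$6,893 billion

Year 1985: gap = -2.7 × (7.36 - 4.09) = -8.829%, loss ≈ 17307 × 8.829/100 ≈ 1528.
Year 1986: gap = -2.7 × (8.4 - 4.09) = -11.637%, loss ≈ 17307 × 11.637/100 ≈ 2014.
Year 1987: gap = -2.7 × (7.07 - 4.09) = -8.046%, loss ≈ 17307 × 8.046/100 ≈ 1393.
Year 1988: gap = -2.7 × (8.28 - 4.09) = -11.313%, loss ≈ 17307 × 11.313/100 ≈ 1958.
Total lost output = 1528 + 2014 + 1393 + 1958 = 6893 billion.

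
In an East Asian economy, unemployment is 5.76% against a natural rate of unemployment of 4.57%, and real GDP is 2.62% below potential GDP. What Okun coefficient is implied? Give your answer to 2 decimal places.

Okun's law: output gap = -β × (u - u*).
-2.62 = -β × (5.76 - 4.57) = -β × 1.19, so β = 2.62/1.19 = 2.20.

β ≈ 2.20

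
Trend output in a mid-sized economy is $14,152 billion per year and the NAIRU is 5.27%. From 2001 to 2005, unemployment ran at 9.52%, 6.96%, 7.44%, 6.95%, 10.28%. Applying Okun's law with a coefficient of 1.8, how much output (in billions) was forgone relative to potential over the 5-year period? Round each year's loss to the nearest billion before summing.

$3,771 billion

Year 2001: gap = -1.8 × (9.52 - 5.27) = -7.65%, loss ≈ 14152 × 7.65/100 ≈ 1083.
Year 2002: gap = -1.8 × (6.96 - 5.27) = -3.042%, loss ≈ 14152 × 3.042/100 ≈ 431.
Year 2003: gap = -1.8 × (7.44 - 5.27) = -3.906%, loss ≈ 14152 × 3.906/100 ≈ 553.
Year 2004: gap = -1.8 × (6.95 - 5.27) = -3.024%, loss ≈ 14152 × 3.024/100 ≈ 428.
Year 2005: gap = -1.8 × (10.28 - 5.27) = -9.018%, loss ≈ 14152 × 9.018/100 ≈ 1276.
Total lost output = 1083 + 431 + 553 + 428 + 1276 = 3771 billion.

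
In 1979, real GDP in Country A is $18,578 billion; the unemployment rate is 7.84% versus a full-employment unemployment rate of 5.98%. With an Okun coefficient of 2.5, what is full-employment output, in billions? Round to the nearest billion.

$19,484 billion

Unemployment gap = 7.84 - 5.98 = 1.86 points, so output gap = -2.5 × 1.86 = -4.65%.
Since Y = Y* × (1 + gap/100), Y* = 18578/0.9535 ≈ 19484 billion.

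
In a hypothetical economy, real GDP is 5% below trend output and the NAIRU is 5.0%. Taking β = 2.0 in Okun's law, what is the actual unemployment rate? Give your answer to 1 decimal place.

7.5%

From Okun's law, u - u* = -(output gap)/β = -(-5)/2.0 = 2.5 points.
So u = 5 + 2.5 = 7.5%.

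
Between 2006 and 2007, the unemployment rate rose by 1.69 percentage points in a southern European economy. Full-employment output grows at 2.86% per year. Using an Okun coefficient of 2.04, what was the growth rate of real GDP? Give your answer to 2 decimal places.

-0.59%

Growth-rate Okun's law: g_Y = g_Y* - β × Δu.
g_Y = 2.86 - 2.04 × (1.69) = 2.86 - 3.4476 = -0.5876%, i.e. -0.59% to 2 d.p.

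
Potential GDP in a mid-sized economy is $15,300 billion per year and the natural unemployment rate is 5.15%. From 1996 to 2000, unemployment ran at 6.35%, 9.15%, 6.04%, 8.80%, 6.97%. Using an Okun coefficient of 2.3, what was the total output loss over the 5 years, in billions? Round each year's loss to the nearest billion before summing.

$4,067 billion

Year 1996: gap = -2.3 × (6.35 - 5.15) = -2.76%, loss ≈ 15300 × 2.76/100 ≈ 422.
Year 1997: gap = -2.3 × (9.15 - 5.15) = -9.2%, loss ≈ 15300 × 9.2/100 ≈ 1408.
Year 1998: gap = -2.3 × (6.04 - 5.15) = -2.047%, loss ≈ 15300 × 2.047/100 ≈ 313.
Year 1999: gap = -2.3 × (8.8 - 5.15) = -8.395%, loss ≈ 15300 × 8.395/100 ≈ 1284.
Year 2000: gap = -2.3 × (6.97 - 5.15) = -4.186%, loss ≈ 15300 × 4.186/100 ≈ 640.
Total lost output = 422 + 1408 + 313 + 1284 + 640 = 4067 billion.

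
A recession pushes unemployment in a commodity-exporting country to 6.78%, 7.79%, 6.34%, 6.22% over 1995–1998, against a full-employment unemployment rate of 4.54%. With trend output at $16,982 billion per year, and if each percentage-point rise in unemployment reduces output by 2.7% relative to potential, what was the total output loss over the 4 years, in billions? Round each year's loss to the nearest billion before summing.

$4,112 billion

Year 1995: gap = -2.7 × (6.78 - 4.54) = -6.048%, loss ≈ 16982 × 6.048/100 ≈ 1027.
Year 1996: gap = -2.7 × (7.79 - 4.54) = -8.775%, loss ≈ 16982 × 8.775/100 ≈ 1490.
Year 1997: gap = -2.7 × (6.34 - 4.54) = -4.86%, loss ≈ 16982 × 4.86/100 ≈ 825.
Year 1998: gap = -2.7 × (6.22 - 4.54) = -4.536%, loss ≈ 16982 × 4.536/100 ≈ 770.
Total lost output = 1027 + 1490 + 825 + 770 = 4112 billion.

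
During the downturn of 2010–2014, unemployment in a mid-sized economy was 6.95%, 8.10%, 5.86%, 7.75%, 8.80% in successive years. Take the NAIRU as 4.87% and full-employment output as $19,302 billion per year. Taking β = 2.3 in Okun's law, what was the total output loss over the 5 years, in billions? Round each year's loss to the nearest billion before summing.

$5,821 billion

Year 2010: gap = -2.3 × (6.95 - 4.87) = -4.784%, loss ≈ 19302 × 4.784/100 ≈ 923.
Year 2011: gap = -2.3 × (8.1 - 4.87) = -7.429%, loss ≈ 19302 × 7.429/100 ≈ 1434.
Year 2012: gap = -2.3 × (5.86 - 4.87) = -2.277%, loss ≈ 19302 × 2.277/100 ≈ 440.
Year 2013: gap = -2.3 × (7.75 - 4.87) = -6.624%, loss ≈ 19302 × 6.624/100 ≈ 1279.
Year 2014: gap = -2.3 × (8.8 - 4.87) = -9.039%, loss ≈ 19302 × 9.039/100 ≈ 1745.
Total lost output = 923 + 1434 + 440 + 1279 + 1745 = 5821 billion.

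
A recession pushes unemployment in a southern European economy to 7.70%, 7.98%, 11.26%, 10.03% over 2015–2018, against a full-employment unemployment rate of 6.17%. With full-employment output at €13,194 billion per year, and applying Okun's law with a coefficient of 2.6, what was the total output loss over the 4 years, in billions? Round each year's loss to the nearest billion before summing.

€4,216 billion

Year 2015: gap = -2.6 × (7.7 - 6.17) = -3.978%, loss ≈ 13194 × 3.978/100 ≈ 525.
Year 2016: gap = -2.6 × (7.98 - 6.17) = -4.706%, loss ≈ 13194 × 4.706/100 ≈ 621.
Year 2017: gap = -2.6 × (11.26 - 6.17) = -13.234%, loss ≈ 13194 × 13.234/100 ≈ 1746.
Year 2018: gap = -2.6 × (10.03 - 6.17) = -10.036%, loss ≈ 13194 × 10.036/100 ≈ 1324.
Total lost output = 525 + 621 + 1746 + 1324 = 4216 billion.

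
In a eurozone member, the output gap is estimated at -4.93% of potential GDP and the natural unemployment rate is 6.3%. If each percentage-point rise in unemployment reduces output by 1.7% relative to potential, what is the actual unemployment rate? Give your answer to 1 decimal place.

From Okun's law, u - u* = -(output gap)/β = -(-4.93)/1.7 = 2.9 points.
So u = 6.3 + 2.9 = 9.2%.

9.2%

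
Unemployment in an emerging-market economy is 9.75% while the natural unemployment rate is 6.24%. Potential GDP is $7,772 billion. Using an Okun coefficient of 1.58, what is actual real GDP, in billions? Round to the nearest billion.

Unemployment gap = 9.75 - 6.24 = 3.51 points, so the output gap is -1.58 × 3.51 = -5.5458%.
Actual GDP = 7772 × (1 - 5.5458/100) = 7772 × 0.944542 ≈ 7341 billion.

$7,341 billion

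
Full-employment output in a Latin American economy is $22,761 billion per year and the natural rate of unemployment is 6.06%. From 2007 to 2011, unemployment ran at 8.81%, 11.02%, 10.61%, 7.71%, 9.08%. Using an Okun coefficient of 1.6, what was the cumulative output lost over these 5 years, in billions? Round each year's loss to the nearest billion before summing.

Year 2007: gap = -1.6 × (8.81 - 6.06) = -4.4%, loss ≈ 22761 × 4.4/100 ≈ 1001.
Year 2008: gap = -1.6 × (11.02 - 6.06) = -7.936%, loss ≈ 22761 × 7.936/100 ≈ 1806.
Year 2009: gap = -1.6 × (10.61 - 6.06) = -7.28%, loss ≈ 22761 × 7.28/100 ≈ 1657.
Year 2010: gap = -1.6 × (7.71 - 6.06) = -2.64%, loss ≈ 22761 × 2.64/100 ≈ 601.
Year 2011: gap = -1.6 × (9.08 - 6.06) = -4.832%, loss ≈ 22761 × 4.832/100 ≈ 1100.
Total lost output = 1001 + 1806 + 1657 + 601 + 1100 = 6165 billion.

$6,165 billion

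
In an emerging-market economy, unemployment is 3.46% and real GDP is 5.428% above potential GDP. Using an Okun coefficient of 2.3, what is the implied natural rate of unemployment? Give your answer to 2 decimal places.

5.82%

From Okun's law, u - u* = -(output gap)/β = -(5.428)/2.3 = -2.36 points.
So u* = 3.46 + 2.36 = 5.82%.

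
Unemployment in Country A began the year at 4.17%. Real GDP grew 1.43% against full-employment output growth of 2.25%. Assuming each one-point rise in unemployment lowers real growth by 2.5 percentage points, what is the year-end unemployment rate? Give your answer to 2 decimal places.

Growth-rate Okun's law: g_Y = g_Y* - β × Δu, so Δu = (g_Y* - g_Y)/β.
Δu = (2.25 - 1.43)/2.5 = 0.82/2.5 = 0.33 percentage points.
Year-end unemployment = 4.17 + 0.33 = 4.50%.

4.50%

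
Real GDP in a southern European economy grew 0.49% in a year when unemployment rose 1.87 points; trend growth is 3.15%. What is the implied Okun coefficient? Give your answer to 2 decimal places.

β ≈ 1.42

Growth form: g_Y = g_Y* - β × Δu, so β = (g_Y* - g_Y)/Δu.
β = (3.15 - 0.49)/1.87 = 2.66/1.87 = 1.42.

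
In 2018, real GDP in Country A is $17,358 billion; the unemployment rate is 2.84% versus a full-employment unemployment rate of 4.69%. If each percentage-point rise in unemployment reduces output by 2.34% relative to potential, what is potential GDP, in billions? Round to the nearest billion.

Unemployment gap = 2.84 - 4.69 = -1.85 points, so output gap = -2.34 × (-1.85) = 4.329%.
Since Y = Y* × (1 + gap/100), Y* = 17358/1.04329 ≈ 16638 billion.

$16,638 billion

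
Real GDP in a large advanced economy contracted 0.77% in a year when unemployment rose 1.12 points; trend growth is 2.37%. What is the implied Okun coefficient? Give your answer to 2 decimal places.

β ≈ 2.80

Growth form: g_Y = g_Y* - β × Δu, so β = (g_Y* - g_Y)/Δu.
β = (2.37 + 0.77)/1.12 = 3.14/1.12 = 2.80.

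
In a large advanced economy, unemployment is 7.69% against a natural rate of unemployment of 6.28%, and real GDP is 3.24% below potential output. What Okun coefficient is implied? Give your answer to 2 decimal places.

Okun's law: output gap = -β × (u - u*).
-3.24 = -β × (7.69 - 6.28) = -β × 1.41, so β = 3.24/1.41 = 2.30.

β ≈ 2.30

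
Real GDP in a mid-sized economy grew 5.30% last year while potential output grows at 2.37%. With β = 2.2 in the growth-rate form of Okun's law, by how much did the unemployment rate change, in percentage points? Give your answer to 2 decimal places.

-1.33 percentage points

Growth-rate Okun's law: g_Y = g_Y* - β × Δu, so Δu = (g_Y* - g_Y)/β.
Δu = (2.37 - 5.3)/2.2 = -2.93/2.2 = -1.33 percentage points.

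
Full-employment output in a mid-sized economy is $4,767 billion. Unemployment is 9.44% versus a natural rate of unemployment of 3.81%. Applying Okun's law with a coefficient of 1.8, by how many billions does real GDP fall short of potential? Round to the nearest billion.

$483 billion

Output gap = -1.8 × (9.44 - 3.81) = -1.8 × 5.63 = -10.134%.
Actual GDP ≈ 4767 × 0.89866 ≈ 4284 billion, so the shortfall is 4767 - 4284 = 483 billion.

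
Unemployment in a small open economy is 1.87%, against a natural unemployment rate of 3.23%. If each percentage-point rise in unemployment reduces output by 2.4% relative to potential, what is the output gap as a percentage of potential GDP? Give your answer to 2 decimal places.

The unemployment gap is 1.87 - 3.23 = -1.36 percentage points.
Okun's law gives an output gap of -2.4 × (-1.36) = 3.264%, i.e. 3.26% above potential.

3.26%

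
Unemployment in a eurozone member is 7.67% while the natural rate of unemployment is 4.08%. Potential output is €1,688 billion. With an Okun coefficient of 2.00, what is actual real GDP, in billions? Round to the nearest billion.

Unemployment gap = 7.67 - 4.08 = 3.59 points, so the output gap is -2 × 3.59 = -7.18%.
Actual GDP = 1688 × (1 - 7.18/100) = 1688 × 0.9282 ≈ 1567 billion.

€1,567 billion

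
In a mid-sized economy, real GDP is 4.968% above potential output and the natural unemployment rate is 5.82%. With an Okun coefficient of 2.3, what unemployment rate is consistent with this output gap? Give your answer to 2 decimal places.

3.66%

From Okun's law, u - u* = -(output gap)/β = -(4.968)/2.3 = -2.16 points.
So u = 5.82 - 2.16 = 3.66%.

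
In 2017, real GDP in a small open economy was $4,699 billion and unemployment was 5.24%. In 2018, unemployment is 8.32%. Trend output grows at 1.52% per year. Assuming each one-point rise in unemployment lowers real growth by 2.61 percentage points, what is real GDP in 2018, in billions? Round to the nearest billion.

$4,393 billion

Δu = 8.32 - 5.24 = 3.08 points.
Okun's law (growth form): g_Y = g_Y* - β × Δu = 1.52 - 2.61 × (3.08) = 1.52 - 8.0388 = -6.5188%.
Real GDP in the next year = 4699 × (1 - 6.5188/100) = 4699 × 0.934812 ≈ 4393 billion.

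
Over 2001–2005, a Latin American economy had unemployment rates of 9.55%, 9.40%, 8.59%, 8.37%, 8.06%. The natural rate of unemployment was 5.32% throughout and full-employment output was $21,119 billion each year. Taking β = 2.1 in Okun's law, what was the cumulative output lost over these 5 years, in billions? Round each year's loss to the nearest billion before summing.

Year 2001: gap = -2.1 × (9.55 - 5.32) = -8.883%, loss ≈ 21119 × 8.883/100 ≈ 1876.
Year 2002: gap = -2.1 × (9.4 - 5.32) = -8.568%, loss ≈ 21119 × 8.568/100 ≈ 1809.
Year 2003: gap = -2.1 × (8.59 - 5.32) = -6.867%, loss ≈ 21119 × 6.867/100 ≈ 1450.
Year 2004: gap = -2.1 × (8.37 - 5.32) = -6.405%, loss ≈ 21119 × 6.405/100 ≈ 1353.
Year 2005: gap = -2.1 × (8.06 - 5.32) = -5.754%, loss ≈ 21119 × 5.754/100 ≈ 1215.
Total lost output = 1876 + 1809 + 1450 + 1353 + 1215 = 7703 billion.

$7,703 billion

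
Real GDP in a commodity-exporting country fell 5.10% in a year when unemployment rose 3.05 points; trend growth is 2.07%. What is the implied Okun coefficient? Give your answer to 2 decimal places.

Growth form: g_Y = g_Y* - β × Δu, so β = (g_Y* - g_Y)/Δu.
β = (2.07 + 5.1)/3.05 = 7.17/3.05 = 2.35.

β ≈ 2.35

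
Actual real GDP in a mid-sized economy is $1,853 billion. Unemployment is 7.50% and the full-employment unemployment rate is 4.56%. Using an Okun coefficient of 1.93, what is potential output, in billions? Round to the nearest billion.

$1,964 billion

Unemployment gap = 7.5 - 4.56 = 2.94 points, so output gap = -1.93 × 2.94 = -5.6742%.
Since Y = Y* × (1 + gap/100), Y* = 1853/0.943258 ≈ 1964 billion.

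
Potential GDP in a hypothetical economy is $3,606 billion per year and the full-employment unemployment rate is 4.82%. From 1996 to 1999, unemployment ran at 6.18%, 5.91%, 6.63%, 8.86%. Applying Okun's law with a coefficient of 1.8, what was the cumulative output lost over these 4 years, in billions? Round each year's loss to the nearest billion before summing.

Year 1996: gap = -1.8 × (6.18 - 4.82) = -2.448%, loss ≈ 3606 × 2.448/100 ≈ 88.
Year 1997: gap = -1.8 × (5.91 - 4.82) = -1.962%, loss ≈ 3606 × 1.962/100 ≈ 71.
Year 1998: gap = -1.8 × (6.63 - 4.82) = -3.258%, loss ≈ 3606 × 3.258/100 ≈ 117.
Year 1999: gap = -1.8 × (8.86 - 4.82) = -7.272%, loss ≈ 3606 × 7.272/100 ≈ 262.
Total lost output = 88 + 71 + 117 + 262 = 538 billion.

$538 billion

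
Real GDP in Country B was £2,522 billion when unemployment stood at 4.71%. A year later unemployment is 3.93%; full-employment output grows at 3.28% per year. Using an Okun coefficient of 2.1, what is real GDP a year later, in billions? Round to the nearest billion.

Δu = 3.93 - 4.71 = -0.78 points.
Okun's law (growth form): g_Y = g_Y* - β × Δu = 3.28 - 2.1 × (-0.78) = 3.28 + 1.638 = 4.918%.
Real GDP in the next year = 2522 × (1 + 4.918/100) = 2522 × 1.04918 ≈ 2646 billion.

£2,646 billion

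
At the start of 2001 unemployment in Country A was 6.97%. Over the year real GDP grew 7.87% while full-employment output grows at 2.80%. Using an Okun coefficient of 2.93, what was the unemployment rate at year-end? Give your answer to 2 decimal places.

5.24%

Growth-rate Okun's law: g_Y = g_Y* - β × Δu, so Δu = (g_Y* - g_Y)/β.
Δu = (2.8 - 7.87)/2.93 = -5.07/2.93 = -1.73 percentage points.
Year-end unemployment = 6.97 - 1.73 = 5.24%.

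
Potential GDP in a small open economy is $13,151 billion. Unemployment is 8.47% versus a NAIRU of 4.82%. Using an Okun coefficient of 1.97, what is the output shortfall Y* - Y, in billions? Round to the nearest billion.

$946 billion

Output gap = -1.97 × (8.47 - 4.82) = -1.97 × 3.65 = -7.1905%.
Actual GDP ≈ 13151 × 0.928095 ≈ 12205 billion, so the shortfall is 13151 - 12205 = 946 billion.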